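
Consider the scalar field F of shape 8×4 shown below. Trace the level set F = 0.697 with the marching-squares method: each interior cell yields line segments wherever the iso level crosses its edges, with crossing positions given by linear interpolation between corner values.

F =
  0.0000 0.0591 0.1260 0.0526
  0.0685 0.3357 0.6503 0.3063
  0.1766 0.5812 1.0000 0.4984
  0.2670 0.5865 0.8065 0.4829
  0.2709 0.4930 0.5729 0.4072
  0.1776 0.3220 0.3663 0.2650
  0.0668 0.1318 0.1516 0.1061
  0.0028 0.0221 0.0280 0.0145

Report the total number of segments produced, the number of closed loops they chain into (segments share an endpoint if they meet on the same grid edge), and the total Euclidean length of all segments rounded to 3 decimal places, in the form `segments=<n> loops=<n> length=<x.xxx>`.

cell (1,1): code 0100 → (1.134,2.000)–(2.000,1.277)
cell (1,2): code 1000 → (2.000,2.604)–(1.134,2.000)
cell (2,1): code 0110 → (2.000,1.277)–(3.000,1.502)
cell (2,2): code 1001 → (3.000,2.338)–(2.000,2.604)
cell (3,1): code 0010 → (3.000,1.502)–(3.469,2.000)
cell (3,2): code 0001 → (3.469,2.000)–(3.000,2.338)
total: 6 segments, chained into 1 closed loop(s), length Σ = 5.506739

segments=6 loops=1 length=5.507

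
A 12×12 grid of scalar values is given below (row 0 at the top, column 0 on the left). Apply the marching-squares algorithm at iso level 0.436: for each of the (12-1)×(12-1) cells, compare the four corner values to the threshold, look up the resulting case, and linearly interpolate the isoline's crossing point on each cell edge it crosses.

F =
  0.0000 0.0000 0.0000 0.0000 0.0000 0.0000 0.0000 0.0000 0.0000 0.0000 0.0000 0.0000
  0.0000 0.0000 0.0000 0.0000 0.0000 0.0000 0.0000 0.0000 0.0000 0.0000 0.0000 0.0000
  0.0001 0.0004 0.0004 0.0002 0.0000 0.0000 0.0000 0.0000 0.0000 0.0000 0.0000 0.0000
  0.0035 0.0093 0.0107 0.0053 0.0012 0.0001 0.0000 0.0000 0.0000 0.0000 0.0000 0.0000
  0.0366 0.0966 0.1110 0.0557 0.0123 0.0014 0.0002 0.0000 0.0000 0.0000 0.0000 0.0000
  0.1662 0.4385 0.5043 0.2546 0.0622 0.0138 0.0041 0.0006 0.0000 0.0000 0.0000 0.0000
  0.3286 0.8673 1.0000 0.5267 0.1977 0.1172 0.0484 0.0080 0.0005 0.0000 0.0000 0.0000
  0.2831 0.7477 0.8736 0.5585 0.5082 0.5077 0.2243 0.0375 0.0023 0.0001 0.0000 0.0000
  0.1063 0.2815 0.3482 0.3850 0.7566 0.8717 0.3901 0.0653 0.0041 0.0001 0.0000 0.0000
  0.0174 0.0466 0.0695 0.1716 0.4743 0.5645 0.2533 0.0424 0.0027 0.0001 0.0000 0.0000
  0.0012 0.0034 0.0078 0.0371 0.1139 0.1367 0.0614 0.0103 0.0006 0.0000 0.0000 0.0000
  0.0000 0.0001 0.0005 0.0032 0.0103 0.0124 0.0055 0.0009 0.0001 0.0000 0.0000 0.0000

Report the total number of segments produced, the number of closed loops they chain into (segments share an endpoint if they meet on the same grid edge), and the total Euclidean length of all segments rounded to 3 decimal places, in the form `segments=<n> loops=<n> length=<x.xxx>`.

segments=20 loops=1 length=15.958

cell (4,0): code 0100 → (4.993,1.000)–(5.000,0.991)
cell (4,1): code 1100 → (4.826,2.000)–(4.993,1.000)
cell (4,2): code 1000 → (5.000,2.274)–(4.826,2.000)
cell (5,0): code 0110 → (5.000,0.991)–(6.000,0.199)
cell (5,2): code 1101 → (5.667,3.000)–(5.000,2.274)
cell (5,3): code 1000 → (6.000,3.276)–(5.667,3.000)
cell (6,0): code 0110 → (6.000,0.199)–(7.000,0.329)
cell (6,3): code 1101 → (6.767,4.000)–(6.000,3.276)
cell (6,4): code 1100 → (6.816,5.000)–(6.767,4.000)
cell (6,5): code 1000 → (7.000,5.253)–(6.816,5.000)
cell (7,0): code 0010 → (7.000,0.329)–(7.669,1.000)
cell (7,1): code 0011 → (7.669,1.000)–(7.833,2.000)
cell (7,2): code 0011 → (7.833,2.000)–(7.706,3.000)
cell (7,3): code 0111 → (7.706,3.000)–(8.000,3.137)
cell (7,5): code 1001 → (8.000,5.905)–(7.000,5.253)
cell (8,3): code 0110 → (8.000,3.137)–(9.000,3.873)
cell (8,5): code 1001 → (9.000,5.413)–(8.000,5.905)
cell (9,3): code 0010 → (9.000,3.873)–(9.106,4.000)
cell (9,4): code 0011 → (9.106,4.000)–(9.300,5.000)
cell (9,5): code 0001 → (9.300,5.000)–(9.000,5.413)
total: 20 segments, chained into 1 closed loop(s), length Σ = 15.958107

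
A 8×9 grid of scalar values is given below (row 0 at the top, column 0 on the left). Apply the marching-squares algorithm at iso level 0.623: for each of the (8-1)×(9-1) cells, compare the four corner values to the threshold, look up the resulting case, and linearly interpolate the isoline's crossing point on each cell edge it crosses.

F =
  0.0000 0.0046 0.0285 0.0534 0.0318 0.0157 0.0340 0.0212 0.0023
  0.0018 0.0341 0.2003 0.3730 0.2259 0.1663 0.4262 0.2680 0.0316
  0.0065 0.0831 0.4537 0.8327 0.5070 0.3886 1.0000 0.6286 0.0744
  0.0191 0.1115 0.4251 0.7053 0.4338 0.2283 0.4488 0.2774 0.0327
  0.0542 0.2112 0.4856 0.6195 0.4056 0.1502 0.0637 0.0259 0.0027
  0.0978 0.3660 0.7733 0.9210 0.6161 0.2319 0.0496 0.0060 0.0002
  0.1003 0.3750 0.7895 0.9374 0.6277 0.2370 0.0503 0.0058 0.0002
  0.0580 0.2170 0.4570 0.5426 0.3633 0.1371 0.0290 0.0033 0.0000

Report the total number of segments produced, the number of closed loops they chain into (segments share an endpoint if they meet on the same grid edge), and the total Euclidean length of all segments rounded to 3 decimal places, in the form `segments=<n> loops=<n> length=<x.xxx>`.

cell (1,2): code 0100 → (1.544,3.000)–(2.000,2.447)
cell (1,3): code 1000 → (2.000,3.644)–(1.544,3.000)
cell (1,5): code 0100 → (1.343,6.000)–(2.000,5.383)
cell (1,6): code 1100 → (1.984,7.000)–(1.343,6.000)
cell (1,7): code 1000 → (2.000,7.010)–(1.984,7.000)
cell (2,2): code 0110 → (2.000,2.447)–(3.000,2.706)
cell (2,3): code 1001 → (3.000,3.303)–(2.000,3.644)
cell (2,5): code 0010 → (2.000,5.383)–(2.684,6.000)
cell (2,6): code 0011 → (2.684,6.000)–(2.016,7.000)
cell (2,7): code 0001 → (2.016,7.000)–(2.000,7.010)
cell (3,2): code 0010 → (3.000,2.706)–(3.959,3.000)
cell (3,3): code 0001 → (3.959,3.000)–(3.000,3.303)
cell (4,1): code 0100 → (4.478,2.000)–(5.000,1.631)
cell (4,2): code 1100 → (4.012,3.000)–(4.478,2.000)
cell (4,3): code 1000 → (5.000,3.977)–(4.012,3.000)
cell (5,1): code 0110 → (5.000,1.631)–(6.000,1.598)
cell (5,3): code 1101 → (5.595,4.000)–(5.000,3.977)
cell (5,4): code 1000 → (6.000,4.012)–(5.595,4.000)
cell (6,1): code 0010 → (6.000,1.598)–(6.501,2.000)
cell (6,2): code 0011 → (6.501,2.000)–(6.796,3.000)
cell (6,3): code 0011 → (6.796,3.000)–(6.018,4.000)
cell (6,4): code 0001 → (6.018,4.000)–(6.000,4.012)
total: 22 segments, chained into 3 closed loop(s), length Σ = 17.962453

segments=22 loops=3 length=17.962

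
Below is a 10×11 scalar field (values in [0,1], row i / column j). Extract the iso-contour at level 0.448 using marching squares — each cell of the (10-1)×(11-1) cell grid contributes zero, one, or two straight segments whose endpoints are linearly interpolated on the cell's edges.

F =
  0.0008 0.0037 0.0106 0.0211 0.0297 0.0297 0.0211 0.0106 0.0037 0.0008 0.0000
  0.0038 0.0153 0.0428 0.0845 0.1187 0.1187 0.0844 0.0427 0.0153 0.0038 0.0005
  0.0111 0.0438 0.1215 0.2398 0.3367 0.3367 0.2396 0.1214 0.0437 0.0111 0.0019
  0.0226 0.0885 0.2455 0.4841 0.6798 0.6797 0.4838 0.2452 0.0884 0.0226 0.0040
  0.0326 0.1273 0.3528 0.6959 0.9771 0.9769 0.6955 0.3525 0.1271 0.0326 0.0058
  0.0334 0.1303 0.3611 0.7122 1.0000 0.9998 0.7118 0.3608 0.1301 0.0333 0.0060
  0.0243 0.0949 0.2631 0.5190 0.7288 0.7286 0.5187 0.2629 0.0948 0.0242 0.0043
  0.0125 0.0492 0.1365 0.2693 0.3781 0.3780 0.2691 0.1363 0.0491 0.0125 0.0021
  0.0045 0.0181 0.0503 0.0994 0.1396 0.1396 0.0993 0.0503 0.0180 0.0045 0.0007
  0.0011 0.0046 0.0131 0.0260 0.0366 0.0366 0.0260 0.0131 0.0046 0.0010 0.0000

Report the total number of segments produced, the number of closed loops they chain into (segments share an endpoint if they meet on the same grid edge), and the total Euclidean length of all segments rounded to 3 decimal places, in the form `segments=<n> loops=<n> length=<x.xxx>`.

segments=16 loops=1 length=14.246

cell (2,2): code 0100 → (2.852,3.000)–(3.000,2.849)
cell (2,3): code 1100 → (2.324,4.000)–(2.852,3.000)
cell (2,4): code 1100 → (2.324,5.000)–(2.324,4.000)
cell (2,5): code 1100 → (2.853,6.000)–(2.324,5.000)
cell (2,6): code 1000 → (3.000,6.150)–(2.853,6.000)
cell (3,2): code 0110 → (3.000,2.849)–(4.000,2.277)
cell (3,6): code 1001 → (4.000,6.722)–(3.000,6.150)
cell (4,2): code 0110 → (4.000,2.277)–(5.000,2.248)
cell (4,6): code 1001 → (5.000,6.752)–(4.000,6.722)
cell (5,2): code 0110 → (5.000,2.248)–(6.000,2.723)
cell (5,6): code 1001 → (6.000,6.276)–(5.000,6.752)
cell (6,2): code 0010 → (6.000,2.723)–(6.284,3.000)
cell (6,3): code 0011 → (6.284,3.000)–(6.801,4.000)
cell (6,4): code 0011 → (6.801,4.000)–(6.800,5.000)
cell (6,5): code 0011 → (6.800,5.000)–(6.283,6.000)
cell (6,6): code 0001 → (6.283,6.000)–(6.000,6.276)
total: 16 segments, chained into 1 closed loop(s), length Σ = 14.246134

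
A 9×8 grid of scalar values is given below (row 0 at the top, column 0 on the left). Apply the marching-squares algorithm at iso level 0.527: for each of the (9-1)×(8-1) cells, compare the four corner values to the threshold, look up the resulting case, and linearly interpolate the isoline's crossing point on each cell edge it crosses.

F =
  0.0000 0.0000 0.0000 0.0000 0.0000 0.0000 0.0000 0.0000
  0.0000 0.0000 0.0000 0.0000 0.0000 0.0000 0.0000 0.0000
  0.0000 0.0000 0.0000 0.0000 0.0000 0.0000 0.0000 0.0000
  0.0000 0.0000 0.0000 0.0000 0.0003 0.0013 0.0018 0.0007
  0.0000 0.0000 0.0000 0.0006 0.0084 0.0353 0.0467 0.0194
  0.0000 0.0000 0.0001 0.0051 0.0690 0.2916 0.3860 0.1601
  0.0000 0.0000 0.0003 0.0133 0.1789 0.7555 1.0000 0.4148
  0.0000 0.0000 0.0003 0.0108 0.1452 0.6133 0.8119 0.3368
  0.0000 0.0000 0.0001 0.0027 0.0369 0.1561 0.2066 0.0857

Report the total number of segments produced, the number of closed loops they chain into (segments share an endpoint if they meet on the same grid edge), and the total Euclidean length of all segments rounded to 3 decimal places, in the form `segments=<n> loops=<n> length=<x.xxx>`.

segments=8 loops=1 length=6.896

cell (5,4): code 0100 → (5.507,5.000)–(6.000,4.604)
cell (5,5): code 1100 → (5.230,6.000)–(5.507,5.000)
cell (5,6): code 1000 → (6.000,6.808)–(5.230,6.000)
cell (6,4): code 0110 → (6.000,4.604)–(7.000,4.816)
cell (6,6): code 1001 → (7.000,6.600)–(6.000,6.808)
cell (7,4): code 0010 → (7.000,4.816)–(7.189,5.000)
cell (7,5): code 0011 → (7.189,5.000)–(7.471,6.000)
cell (7,6): code 0001 → (7.471,6.000)–(7.000,6.600)
total: 8 segments, chained into 1 closed loop(s), length Σ = 6.895528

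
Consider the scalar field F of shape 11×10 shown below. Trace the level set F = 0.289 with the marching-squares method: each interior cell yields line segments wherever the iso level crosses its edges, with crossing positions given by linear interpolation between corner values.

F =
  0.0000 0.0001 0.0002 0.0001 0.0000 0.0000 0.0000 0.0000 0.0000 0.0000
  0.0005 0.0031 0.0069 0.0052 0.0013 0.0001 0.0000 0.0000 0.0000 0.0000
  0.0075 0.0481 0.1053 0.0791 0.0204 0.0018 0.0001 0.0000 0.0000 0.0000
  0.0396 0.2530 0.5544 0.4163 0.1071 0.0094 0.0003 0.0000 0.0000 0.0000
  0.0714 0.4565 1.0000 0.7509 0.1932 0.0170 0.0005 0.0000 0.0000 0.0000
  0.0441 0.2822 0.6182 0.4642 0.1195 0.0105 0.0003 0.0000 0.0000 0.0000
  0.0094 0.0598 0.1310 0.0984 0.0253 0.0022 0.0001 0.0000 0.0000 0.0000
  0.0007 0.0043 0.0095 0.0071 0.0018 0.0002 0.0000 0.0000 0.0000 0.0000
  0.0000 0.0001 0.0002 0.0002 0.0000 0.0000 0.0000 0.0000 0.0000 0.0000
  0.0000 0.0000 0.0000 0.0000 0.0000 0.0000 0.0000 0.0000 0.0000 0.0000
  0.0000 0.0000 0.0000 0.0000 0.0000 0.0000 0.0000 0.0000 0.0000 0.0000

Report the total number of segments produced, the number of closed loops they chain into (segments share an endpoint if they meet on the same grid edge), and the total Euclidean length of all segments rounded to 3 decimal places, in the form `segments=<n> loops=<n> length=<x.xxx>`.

segments=12 loops=1 length=9.926

cell (2,1): code 0100 → (2.409,2.000)–(3.000,1.119)
cell (2,2): code 1100 → (2.622,3.000)–(2.409,2.000)
cell (2,3): code 1000 → (3.000,3.412)–(2.622,3.000)
cell (3,0): code 0100 → (3.177,1.000)–(4.000,0.565)
cell (3,1): code 1110 → (3.000,1.119)–(3.177,1.000)
cell (3,3): code 1001 → (4.000,3.828)–(3.000,3.412)
cell (4,0): code 0010 → (4.000,0.565)–(4.961,1.000)
cell (4,1): code 0111 → (4.961,1.000)–(5.000,1.020)
cell (4,3): code 1001 → (5.000,3.508)–(4.000,3.828)
cell (5,1): code 0010 → (5.000,1.020)–(5.676,2.000)
cell (5,2): code 0011 → (5.676,2.000)–(5.479,3.000)
cell (5,3): code 0001 → (5.479,3.000)–(5.000,3.508)
total: 12 segments, chained into 1 closed loop(s), length Σ = 9.925714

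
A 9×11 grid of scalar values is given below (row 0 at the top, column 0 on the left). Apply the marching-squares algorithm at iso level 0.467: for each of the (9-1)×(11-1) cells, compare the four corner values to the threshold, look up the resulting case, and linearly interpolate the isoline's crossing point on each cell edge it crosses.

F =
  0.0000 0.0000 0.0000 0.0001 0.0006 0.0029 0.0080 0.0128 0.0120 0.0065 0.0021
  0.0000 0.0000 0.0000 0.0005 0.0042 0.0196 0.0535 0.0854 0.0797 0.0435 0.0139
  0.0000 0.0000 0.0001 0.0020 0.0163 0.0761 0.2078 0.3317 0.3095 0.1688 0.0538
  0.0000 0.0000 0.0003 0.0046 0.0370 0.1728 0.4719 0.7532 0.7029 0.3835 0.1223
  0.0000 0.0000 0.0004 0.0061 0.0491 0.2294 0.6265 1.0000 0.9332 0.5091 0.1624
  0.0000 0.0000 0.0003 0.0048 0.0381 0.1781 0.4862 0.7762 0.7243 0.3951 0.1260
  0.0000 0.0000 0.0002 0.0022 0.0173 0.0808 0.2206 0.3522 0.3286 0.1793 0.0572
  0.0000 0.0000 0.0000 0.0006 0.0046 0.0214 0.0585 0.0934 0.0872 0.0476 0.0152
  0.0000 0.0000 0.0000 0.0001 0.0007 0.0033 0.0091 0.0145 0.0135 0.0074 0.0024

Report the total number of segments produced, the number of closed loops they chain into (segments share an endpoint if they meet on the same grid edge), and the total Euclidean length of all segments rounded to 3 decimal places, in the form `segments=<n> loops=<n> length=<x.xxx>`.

cell (2,5): code 0100 → (2.981,6.000)–(3.000,5.984)
cell (2,6): code 1100 → (2.321,7.000)–(2.981,6.000)
cell (2,7): code 1100 → (2.400,8.000)–(2.321,7.000)
cell (2,8): code 1000 → (3.000,8.739)–(2.400,8.000)
cell (3,5): code 0110 → (3.000,5.984)–(4.000,5.598)
cell (3,8): code 1101 → (3.665,9.000)–(3.000,8.739)
cell (3,9): code 1000 → (4.000,9.121)–(3.665,9.000)
cell (4,5): code 0110 → (4.000,5.598)–(5.000,5.938)
cell (4,8): code 1011 → (5.000,8.782)–(4.369,9.000)
cell (4,9): code 0001 → (4.369,9.000)–(4.000,9.121)
cell (5,5): code 0010 → (5.000,5.938)–(5.072,6.000)
cell (5,6): code 0011 → (5.072,6.000)–(5.729,7.000)
cell (5,7): code 0011 → (5.729,7.000)–(5.650,8.000)
cell (5,8): code 0001 → (5.650,8.000)–(5.000,8.782)
total: 14 segments, chained into 1 closed loop(s), length Σ = 10.744147

segments=14 loops=1 length=10.744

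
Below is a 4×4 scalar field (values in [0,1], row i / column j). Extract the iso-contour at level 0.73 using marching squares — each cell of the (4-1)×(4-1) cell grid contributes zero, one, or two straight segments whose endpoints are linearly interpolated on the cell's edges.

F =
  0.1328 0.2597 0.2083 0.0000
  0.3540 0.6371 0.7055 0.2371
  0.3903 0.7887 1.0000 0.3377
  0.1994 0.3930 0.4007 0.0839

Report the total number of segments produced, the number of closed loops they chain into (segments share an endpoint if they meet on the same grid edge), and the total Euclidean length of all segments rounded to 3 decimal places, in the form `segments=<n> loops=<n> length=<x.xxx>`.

cell (1,0): code 0100 → (1.613,1.000)–(2.000,0.853)
cell (1,1): code 1100 → (1.083,2.000)–(1.613,1.000)
cell (1,2): code 1000 → (2.000,2.408)–(1.083,2.000)
cell (2,0): code 0010 → (2.000,0.853)–(2.148,1.000)
cell (2,1): code 0011 → (2.148,1.000)–(2.451,2.000)
cell (2,2): code 0001 → (2.451,2.000)–(2.000,2.408)
total: 6 segments, chained into 1 closed loop(s), length Σ = 4.410566

segments=6 loops=1 length=4.411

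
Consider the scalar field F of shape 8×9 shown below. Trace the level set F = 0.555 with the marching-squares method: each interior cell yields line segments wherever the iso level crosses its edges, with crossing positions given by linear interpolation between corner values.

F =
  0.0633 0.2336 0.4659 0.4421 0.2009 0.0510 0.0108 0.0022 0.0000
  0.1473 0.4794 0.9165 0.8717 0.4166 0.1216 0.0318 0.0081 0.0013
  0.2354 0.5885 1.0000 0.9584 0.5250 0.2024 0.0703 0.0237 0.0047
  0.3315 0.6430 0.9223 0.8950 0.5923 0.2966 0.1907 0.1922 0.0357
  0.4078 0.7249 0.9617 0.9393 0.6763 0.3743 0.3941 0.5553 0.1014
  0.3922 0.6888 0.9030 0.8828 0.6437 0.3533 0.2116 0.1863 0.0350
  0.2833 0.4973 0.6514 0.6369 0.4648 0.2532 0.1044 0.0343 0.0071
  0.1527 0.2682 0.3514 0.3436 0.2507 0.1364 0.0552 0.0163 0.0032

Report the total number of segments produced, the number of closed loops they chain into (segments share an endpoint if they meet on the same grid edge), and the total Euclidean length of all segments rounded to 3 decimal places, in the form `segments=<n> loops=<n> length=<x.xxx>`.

cell (0,1): code 0100 → (0.198,2.000)–(1.000,1.173)
cell (0,2): code 1100 → (0.263,3.000)–(0.198,2.000)
cell (0,3): code 1000 → (1.000,3.696)–(0.263,3.000)
cell (1,0): code 0100 → (1.693,1.000)–(2.000,0.905)
cell (1,1): code 1110 → (1.000,1.173)–(1.693,1.000)
cell (1,3): code 1001 → (2.000,3.931)–(1.000,3.696)
cell (2,0): code 0110 → (2.000,0.905)–(3.000,0.717)
cell (2,3): code 1101 → (2.446,4.000)–(2.000,3.931)
cell (2,4): code 1000 → (3.000,4.126)–(2.446,4.000)
cell (3,0): code 0110 → (3.000,0.717)–(4.000,0.464)
cell (3,4): code 1001 → (4.000,4.402)–(3.000,4.126)
cell (3,6): code 0100 → (3.999,7.000)–(4.000,6.998)
cell (3,7): code 1000 → (4.000,7.001)–(3.999,7.000)
cell (4,0): code 0110 → (4.000,0.464)–(5.000,0.549)
cell (4,4): code 1001 → (5.000,4.305)–(4.000,4.402)
cell (4,6): code 0010 → (4.000,6.998)–(4.001,7.000)
cell (4,7): code 0001 → (4.001,7.000)–(4.000,7.001)
cell (5,0): code 0010 → (5.000,0.549)–(5.699,1.000)
cell (5,1): code 0111 → (5.699,1.000)–(6.000,1.374)
cell (5,3): code 1011 → (6.000,3.476)–(5.496,4.000)
cell (5,4): code 0001 → (5.496,4.000)–(5.000,4.305)
cell (6,1): code 0010 → (6.000,1.374)–(6.321,2.000)
cell (6,2): code 0011 → (6.321,2.000)–(6.279,3.000)
cell (6,3): code 0001 → (6.279,3.000)–(6.000,3.476)
total: 24 segments, chained into 2 closed loop(s), length Σ = 16.228877

segments=24 loops=2 length=16.229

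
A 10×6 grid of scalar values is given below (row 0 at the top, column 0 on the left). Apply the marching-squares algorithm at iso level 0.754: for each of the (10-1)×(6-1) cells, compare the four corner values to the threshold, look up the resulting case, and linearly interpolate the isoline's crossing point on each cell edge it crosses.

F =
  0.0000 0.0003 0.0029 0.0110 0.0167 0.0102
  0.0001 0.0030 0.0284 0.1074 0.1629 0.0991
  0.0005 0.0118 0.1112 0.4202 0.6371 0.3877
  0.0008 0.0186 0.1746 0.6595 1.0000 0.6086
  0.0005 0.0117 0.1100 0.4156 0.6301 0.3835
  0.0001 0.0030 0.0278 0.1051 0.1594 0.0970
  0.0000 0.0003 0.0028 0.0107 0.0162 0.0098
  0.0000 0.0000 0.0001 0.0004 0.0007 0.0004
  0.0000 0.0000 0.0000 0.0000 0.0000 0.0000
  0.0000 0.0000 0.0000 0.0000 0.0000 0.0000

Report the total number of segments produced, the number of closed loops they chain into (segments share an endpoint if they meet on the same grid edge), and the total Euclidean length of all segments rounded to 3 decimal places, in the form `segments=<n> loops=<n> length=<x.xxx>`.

cell (2,3): code 0100 → (2.322,4.000)–(3.000,3.278)
cell (2,4): code 1000 → (3.000,4.629)–(2.322,4.000)
cell (3,3): code 0010 → (3.000,3.278)–(3.665,4.000)
cell (3,4): code 0001 → (3.665,4.000)–(3.000,4.629)
total: 4 segments, chained into 1 closed loop(s), length Σ = 3.812112

segments=4 loops=1 length=3.812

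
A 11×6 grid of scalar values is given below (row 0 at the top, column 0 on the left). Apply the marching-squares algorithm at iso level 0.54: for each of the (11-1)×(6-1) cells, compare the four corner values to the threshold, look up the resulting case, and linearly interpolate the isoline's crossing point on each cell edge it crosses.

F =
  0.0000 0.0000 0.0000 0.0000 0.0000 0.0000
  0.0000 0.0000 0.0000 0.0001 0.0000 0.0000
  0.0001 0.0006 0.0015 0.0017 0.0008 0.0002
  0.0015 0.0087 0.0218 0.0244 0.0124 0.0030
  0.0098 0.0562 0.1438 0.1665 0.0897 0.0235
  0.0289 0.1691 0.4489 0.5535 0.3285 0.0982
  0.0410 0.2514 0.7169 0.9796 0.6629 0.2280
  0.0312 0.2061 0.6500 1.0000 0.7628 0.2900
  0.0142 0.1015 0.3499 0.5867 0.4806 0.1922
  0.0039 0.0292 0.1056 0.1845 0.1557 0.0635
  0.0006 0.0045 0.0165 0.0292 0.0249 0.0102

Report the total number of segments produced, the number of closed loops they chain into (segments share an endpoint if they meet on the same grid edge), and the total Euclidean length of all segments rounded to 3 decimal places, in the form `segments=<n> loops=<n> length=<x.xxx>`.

segments=14 loops=1 length=9.189

cell (4,2): code 0100 → (4.965,3.000)–(5.000,2.871)
cell (4,3): code 1000 → (5.000,3.060)–(4.965,3.000)
cell (5,1): code 0100 → (5.340,2.000)–(6.000,1.620)
cell (5,2): code 1110 → (5.000,2.871)–(5.340,2.000)
cell (5,3): code 1101 → (5.632,4.000)–(5.000,3.060)
cell (5,4): code 1000 → (6.000,4.283)–(5.632,4.000)
cell (6,1): code 0110 → (6.000,1.620)–(7.000,1.752)
cell (6,4): code 1001 → (7.000,4.471)–(6.000,4.283)
cell (7,1): code 0010 → (7.000,1.752)–(7.367,2.000)
cell (7,2): code 0111 → (7.367,2.000)–(8.000,2.803)
cell (7,3): code 1011 → (8.000,3.440)–(7.790,4.000)
cell (7,4): code 0001 → (7.790,4.000)–(7.000,4.471)
cell (8,2): code 0010 → (8.000,2.803)–(8.116,3.000)
cell (8,3): code 0001 → (8.116,3.000)–(8.000,3.440)
total: 14 segments, chained into 1 closed loop(s), length Σ = 9.189280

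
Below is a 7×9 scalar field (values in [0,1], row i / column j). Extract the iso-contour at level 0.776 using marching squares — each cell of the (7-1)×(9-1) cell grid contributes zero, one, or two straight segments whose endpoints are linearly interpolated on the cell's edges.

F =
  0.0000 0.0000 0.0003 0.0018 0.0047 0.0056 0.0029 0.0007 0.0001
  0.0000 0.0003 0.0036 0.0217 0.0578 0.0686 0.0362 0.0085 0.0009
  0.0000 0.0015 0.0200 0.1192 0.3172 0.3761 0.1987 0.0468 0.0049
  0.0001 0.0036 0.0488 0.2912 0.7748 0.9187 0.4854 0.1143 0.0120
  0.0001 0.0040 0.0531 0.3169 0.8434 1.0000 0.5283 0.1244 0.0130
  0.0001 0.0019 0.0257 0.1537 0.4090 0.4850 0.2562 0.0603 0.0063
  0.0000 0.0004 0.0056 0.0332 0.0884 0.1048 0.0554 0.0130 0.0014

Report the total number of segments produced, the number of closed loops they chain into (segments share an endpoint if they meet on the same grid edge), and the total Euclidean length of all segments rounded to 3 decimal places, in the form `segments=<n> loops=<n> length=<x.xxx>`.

cell (2,4): code 0100 → (2.737,5.000)–(3.000,4.008)
cell (2,5): code 1000 → (3.000,5.329)–(2.737,5.000)
cell (3,3): code 0100 → (3.017,4.000)–(4.000,3.872)
cell (3,4): code 1110 → (3.000,4.008)–(3.017,4.000)
cell (3,5): code 1001 → (4.000,5.475)–(3.000,5.329)
cell (4,3): code 0010 → (4.000,3.872)–(4.155,4.000)
cell (4,4): code 0011 → (4.155,4.000)–(4.435,5.000)
cell (4,5): code 0001 → (4.435,5.000)–(4.000,5.475)
total: 8 segments, chained into 1 closed loop(s), length Σ = 5.351646

segments=8 loops=1 length=5.352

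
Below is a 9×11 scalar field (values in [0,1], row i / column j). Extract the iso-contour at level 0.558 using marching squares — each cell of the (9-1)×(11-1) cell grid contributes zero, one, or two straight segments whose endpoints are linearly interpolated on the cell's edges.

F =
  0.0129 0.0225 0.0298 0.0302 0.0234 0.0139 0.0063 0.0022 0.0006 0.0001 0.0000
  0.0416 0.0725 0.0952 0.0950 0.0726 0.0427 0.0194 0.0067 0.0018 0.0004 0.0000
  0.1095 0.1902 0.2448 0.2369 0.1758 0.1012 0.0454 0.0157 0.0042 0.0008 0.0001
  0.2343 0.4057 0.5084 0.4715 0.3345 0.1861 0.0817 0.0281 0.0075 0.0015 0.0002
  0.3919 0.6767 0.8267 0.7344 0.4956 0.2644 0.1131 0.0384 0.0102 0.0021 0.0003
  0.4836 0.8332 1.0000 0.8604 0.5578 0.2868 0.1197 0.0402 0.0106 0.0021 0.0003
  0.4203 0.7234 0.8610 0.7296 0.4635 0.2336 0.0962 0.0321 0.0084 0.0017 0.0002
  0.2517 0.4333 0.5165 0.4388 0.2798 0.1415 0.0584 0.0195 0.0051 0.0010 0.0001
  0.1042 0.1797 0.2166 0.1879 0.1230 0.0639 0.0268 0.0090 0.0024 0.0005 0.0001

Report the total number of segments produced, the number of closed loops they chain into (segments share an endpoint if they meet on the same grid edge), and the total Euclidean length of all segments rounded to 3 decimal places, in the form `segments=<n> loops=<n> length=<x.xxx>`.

segments=12 loops=1 length=11.637

cell (3,0): code 0100 → (3.562,1.000)–(4.000,0.583)
cell (3,1): code 1100 → (3.156,2.000)–(3.562,1.000)
cell (3,2): code 1100 → (3.329,3.000)–(3.156,2.000)
cell (3,3): code 1000 → (4.000,3.739)–(3.329,3.000)
cell (4,0): code 0110 → (4.000,0.583)–(5.000,0.213)
cell (4,3): code 1001 → (5.000,3.999)–(4.000,3.739)
cell (5,0): code 0110 → (5.000,0.213)–(6.000,0.454)
cell (5,3): code 1001 → (6.000,3.645)–(5.000,3.999)
cell (6,0): code 0010 → (6.000,0.454)–(6.570,1.000)
cell (6,1): code 0011 → (6.570,1.000)–(6.880,2.000)
cell (6,2): code 0011 → (6.880,2.000)–(6.590,3.000)
cell (6,3): code 0001 → (6.590,3.000)–(6.000,3.645)
total: 12 segments, chained into 1 closed loop(s), length Σ = 11.637426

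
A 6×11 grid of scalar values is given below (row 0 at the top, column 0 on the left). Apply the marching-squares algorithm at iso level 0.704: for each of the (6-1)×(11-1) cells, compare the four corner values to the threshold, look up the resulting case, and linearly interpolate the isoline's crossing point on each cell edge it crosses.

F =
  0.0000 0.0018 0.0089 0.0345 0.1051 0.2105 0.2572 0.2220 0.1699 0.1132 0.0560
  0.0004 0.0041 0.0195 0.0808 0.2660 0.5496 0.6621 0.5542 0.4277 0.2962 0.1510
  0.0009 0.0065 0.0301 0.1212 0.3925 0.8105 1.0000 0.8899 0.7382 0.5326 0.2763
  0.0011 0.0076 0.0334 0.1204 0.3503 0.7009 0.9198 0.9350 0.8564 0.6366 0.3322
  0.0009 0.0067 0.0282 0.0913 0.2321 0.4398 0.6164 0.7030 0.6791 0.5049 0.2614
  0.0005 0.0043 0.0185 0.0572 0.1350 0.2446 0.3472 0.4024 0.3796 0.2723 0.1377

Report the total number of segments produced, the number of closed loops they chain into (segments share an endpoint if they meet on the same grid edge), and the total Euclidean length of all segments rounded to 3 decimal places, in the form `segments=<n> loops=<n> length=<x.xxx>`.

segments=12 loops=1 length=10.465

cell (1,4): code 0100 → (1.592,5.000)–(2.000,4.745)
cell (1,5): code 1100 → (1.124,6.000)–(1.592,5.000)
cell (1,6): code 1100 → (1.446,7.000)–(1.124,6.000)
cell (1,7): code 1100 → (1.890,8.000)–(1.446,7.000)
cell (1,8): code 1000 → (2.000,8.166)–(1.890,8.000)
cell (2,4): code 0010 → (2.000,4.745)–(2.972,5.000)
cell (2,5): code 0111 → (2.972,5.000)–(3.000,5.014)
cell (2,8): code 1001 → (3.000,8.693)–(2.000,8.166)
cell (3,5): code 0010 → (3.000,5.014)–(3.711,6.000)
cell (3,6): code 0011 → (3.711,6.000)–(3.996,7.000)
cell (3,7): code 0011 → (3.996,7.000)–(3.860,8.000)
cell (3,8): code 0001 → (3.860,8.000)–(3.000,8.693)
total: 12 segments, chained into 1 closed loop(s), length Σ = 10.464764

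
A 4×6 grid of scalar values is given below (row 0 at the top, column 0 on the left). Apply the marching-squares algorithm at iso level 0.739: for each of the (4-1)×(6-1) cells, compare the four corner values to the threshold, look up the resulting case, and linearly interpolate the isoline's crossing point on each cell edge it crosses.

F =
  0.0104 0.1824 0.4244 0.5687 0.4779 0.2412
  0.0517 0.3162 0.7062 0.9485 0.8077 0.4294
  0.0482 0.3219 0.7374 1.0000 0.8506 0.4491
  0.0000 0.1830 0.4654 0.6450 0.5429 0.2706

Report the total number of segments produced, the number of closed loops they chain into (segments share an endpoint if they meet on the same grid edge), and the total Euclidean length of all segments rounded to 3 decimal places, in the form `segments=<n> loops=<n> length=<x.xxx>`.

segments=8 loops=1 length=7.133

cell (0,2): code 0100 → (0.448,3.000)–(1.000,2.135)
cell (0,3): code 1100 → (0.792,4.000)–(0.448,3.000)
cell (0,4): code 1000 → (1.000,4.182)–(0.792,4.000)
cell (1,2): code 0110 → (1.000,2.135)–(2.000,2.006)
cell (1,4): code 1001 → (2.000,4.278)–(1.000,4.182)
cell (2,2): code 0010 → (2.000,2.006)–(2.735,3.000)
cell (2,3): code 0011 → (2.735,3.000)–(2.363,4.000)
cell (2,4): code 0001 → (2.363,4.000)–(2.000,4.278)
total: 8 segments, chained into 1 closed loop(s), length Σ = 7.132557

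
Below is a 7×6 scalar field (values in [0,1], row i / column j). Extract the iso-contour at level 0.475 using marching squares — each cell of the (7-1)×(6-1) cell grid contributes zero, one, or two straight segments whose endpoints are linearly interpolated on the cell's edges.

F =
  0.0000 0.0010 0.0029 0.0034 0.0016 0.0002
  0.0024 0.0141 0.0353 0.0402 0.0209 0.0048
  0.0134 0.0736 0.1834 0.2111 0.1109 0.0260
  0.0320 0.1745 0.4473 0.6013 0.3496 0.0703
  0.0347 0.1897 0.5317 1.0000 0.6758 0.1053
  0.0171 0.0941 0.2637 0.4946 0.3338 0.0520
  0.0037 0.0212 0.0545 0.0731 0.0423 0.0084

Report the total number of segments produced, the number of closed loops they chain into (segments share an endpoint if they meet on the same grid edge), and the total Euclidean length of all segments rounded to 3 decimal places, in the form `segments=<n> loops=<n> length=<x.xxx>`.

segments=12 loops=1 length=7.242

cell (2,2): code 0100 → (2.676,3.000)–(3.000,2.180)
cell (2,3): code 1000 → (3.000,3.502)–(2.676,3.000)
cell (3,1): code 0100 → (3.328,2.000)–(4.000,1.834)
cell (3,2): code 1110 → (3.000,2.180)–(3.328,2.000)
cell (3,3): code 1101 → (3.384,4.000)–(3.000,3.502)
cell (3,4): code 1000 → (4.000,4.352)–(3.384,4.000)
cell (4,1): code 0010 → (4.000,1.834)–(4.212,2.000)
cell (4,2): code 0111 → (4.212,2.000)–(5.000,2.915)
cell (4,3): code 1011 → (5.000,3.122)–(4.587,4.000)
cell (4,4): code 0001 → (4.587,4.000)–(4.000,4.352)
cell (5,2): code 0010 → (5.000,2.915)–(5.047,3.000)
cell (5,3): code 0001 → (5.047,3.000)–(5.000,3.122)
total: 12 segments, chained into 1 closed loop(s), length Σ = 7.242239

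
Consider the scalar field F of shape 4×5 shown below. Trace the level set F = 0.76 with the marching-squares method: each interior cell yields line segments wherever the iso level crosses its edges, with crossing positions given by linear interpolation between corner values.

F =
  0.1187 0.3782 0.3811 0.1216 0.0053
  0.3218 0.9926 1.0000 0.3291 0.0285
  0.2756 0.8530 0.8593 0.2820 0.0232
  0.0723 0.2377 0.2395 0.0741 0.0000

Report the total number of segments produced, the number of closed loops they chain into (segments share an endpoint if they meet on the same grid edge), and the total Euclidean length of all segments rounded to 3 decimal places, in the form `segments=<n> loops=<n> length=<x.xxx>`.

cell (0,0): code 0100 → (0.621,1.000)–(1.000,0.653)
cell (0,1): code 1100 → (0.612,2.000)–(0.621,1.000)
cell (0,2): code 1000 → (1.000,2.358)–(0.612,2.000)
cell (1,0): code 0110 → (1.000,0.653)–(2.000,0.839)
cell (1,2): code 1001 → (2.000,2.172)–(1.000,2.358)
cell (2,0): code 0010 → (2.000,0.839)–(2.151,1.000)
cell (2,1): code 0011 → (2.151,1.000)–(2.160,2.000)
cell (2,2): code 0001 → (2.160,2.000)–(2.000,2.172)
total: 8 segments, chained into 1 closed loop(s), length Σ = 5.531185

segments=8 loops=1 length=5.531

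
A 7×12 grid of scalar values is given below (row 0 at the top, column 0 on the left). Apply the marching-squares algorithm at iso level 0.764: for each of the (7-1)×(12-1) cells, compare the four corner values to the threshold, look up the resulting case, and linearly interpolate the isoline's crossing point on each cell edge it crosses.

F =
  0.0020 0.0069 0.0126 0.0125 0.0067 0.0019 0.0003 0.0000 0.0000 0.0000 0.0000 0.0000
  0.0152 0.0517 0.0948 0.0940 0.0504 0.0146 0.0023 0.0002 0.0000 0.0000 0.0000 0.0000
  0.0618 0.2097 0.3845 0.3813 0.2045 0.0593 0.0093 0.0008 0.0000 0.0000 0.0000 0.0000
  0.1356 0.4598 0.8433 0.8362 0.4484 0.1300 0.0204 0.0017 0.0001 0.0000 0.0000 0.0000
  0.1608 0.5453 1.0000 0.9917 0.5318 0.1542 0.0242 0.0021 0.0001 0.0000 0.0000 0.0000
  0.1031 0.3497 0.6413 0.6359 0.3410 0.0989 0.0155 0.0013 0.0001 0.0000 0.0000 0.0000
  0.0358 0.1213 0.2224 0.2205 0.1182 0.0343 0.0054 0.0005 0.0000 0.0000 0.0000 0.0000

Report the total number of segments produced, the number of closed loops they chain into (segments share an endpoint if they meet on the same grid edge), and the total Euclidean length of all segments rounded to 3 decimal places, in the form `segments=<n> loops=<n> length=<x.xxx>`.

segments=8 loops=1 length=6.256

cell (2,1): code 0100 → (2.827,2.000)–(3.000,1.793)
cell (2,2): code 1100 → (2.841,3.000)–(2.827,2.000)
cell (2,3): code 1000 → (3.000,3.186)–(2.841,3.000)
cell (3,1): code 0110 → (3.000,1.793)–(4.000,1.481)
cell (3,3): code 1001 → (4.000,3.495)–(3.000,3.186)
cell (4,1): code 0010 → (4.000,1.481)–(4.658,2.000)
cell (4,2): code 0011 → (4.658,2.000)–(4.640,3.000)
cell (4,3): code 0001 → (4.640,3.000)–(4.000,3.495)
total: 8 segments, chained into 1 closed loop(s), length Σ = 6.255797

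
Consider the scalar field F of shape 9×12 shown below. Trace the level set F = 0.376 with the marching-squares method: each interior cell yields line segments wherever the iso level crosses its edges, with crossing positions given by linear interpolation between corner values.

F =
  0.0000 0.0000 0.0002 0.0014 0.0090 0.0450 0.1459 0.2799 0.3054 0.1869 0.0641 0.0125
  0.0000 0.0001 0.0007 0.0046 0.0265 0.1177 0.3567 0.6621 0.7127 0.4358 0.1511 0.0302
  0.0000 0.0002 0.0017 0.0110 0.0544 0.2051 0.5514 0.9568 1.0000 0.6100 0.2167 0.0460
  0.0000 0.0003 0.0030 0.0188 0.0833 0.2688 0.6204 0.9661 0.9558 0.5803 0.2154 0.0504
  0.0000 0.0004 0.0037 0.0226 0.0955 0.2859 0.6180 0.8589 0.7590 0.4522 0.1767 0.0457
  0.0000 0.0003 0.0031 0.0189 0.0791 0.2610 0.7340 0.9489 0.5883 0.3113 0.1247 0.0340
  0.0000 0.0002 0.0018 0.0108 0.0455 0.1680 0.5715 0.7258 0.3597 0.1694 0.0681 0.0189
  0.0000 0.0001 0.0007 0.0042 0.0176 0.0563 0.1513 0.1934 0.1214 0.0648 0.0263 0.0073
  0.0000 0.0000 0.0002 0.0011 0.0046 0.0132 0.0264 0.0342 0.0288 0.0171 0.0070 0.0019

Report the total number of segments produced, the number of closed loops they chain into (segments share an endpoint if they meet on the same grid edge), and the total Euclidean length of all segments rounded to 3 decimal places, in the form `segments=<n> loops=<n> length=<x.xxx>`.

cell (0,6): code 0100 → (0.251,7.000)–(1.000,6.063)
cell (0,7): code 1100 → (0.173,8.000)–(0.251,7.000)
cell (0,8): code 1100 → (0.760,9.000)–(0.173,8.000)
cell (0,9): code 1000 → (1.000,9.210)–(0.760,9.000)
cell (1,5): code 0100 → (1.099,6.000)–(2.000,5.494)
cell (1,6): code 1110 → (1.000,6.063)–(1.099,6.000)
cell (1,9): code 1001 → (2.000,9.595)–(1.000,9.210)
cell (2,5): code 0110 → (2.000,5.494)–(3.000,5.305)
cell (2,9): code 1001 → (3.000,9.560)–(2.000,9.595)
cell (3,5): code 0110 → (3.000,5.305)–(4.000,5.271)
cell (3,9): code 1001 → (4.000,9.277)–(3.000,9.560)
cell (4,5): code 0110 → (4.000,5.271)–(5.000,5.243)
cell (4,8): code 1011 → (5.000,8.766)–(4.541,9.000)
cell (4,9): code 0001 → (4.541,9.000)–(4.000,9.277)
cell (5,5): code 0110 → (5.000,5.243)–(6.000,5.515)
cell (5,7): code 1011 → (6.000,7.955)–(5.929,8.000)
cell (5,8): code 0001 → (5.929,8.000)–(5.000,8.766)
cell (6,5): code 0010 → (6.000,5.515)–(6.465,6.000)
cell (6,6): code 0011 → (6.465,6.000)–(6.657,7.000)
cell (6,7): code 0001 → (6.657,7.000)–(6.000,7.955)
total: 20 segments, chained into 1 closed loop(s), length Σ = 17.258448

segments=20 loops=1 length=17.258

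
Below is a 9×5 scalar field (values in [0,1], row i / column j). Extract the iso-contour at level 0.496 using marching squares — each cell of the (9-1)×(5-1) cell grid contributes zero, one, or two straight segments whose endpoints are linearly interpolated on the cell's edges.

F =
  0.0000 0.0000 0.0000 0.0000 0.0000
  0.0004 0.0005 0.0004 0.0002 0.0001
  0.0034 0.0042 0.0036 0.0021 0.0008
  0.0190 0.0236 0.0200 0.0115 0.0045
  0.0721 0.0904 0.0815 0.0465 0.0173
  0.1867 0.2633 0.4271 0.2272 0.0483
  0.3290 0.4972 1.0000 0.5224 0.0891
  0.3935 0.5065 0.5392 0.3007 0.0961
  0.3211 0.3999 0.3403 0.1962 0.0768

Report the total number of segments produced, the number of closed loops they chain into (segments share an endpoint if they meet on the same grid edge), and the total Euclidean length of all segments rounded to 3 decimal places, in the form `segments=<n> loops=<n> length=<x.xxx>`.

segments=10 loops=1 length=6.486

cell (5,0): code 0100 → (5.995,1.000)–(6.000,0.993)
cell (5,1): code 1100 → (5.120,2.000)–(5.995,1.000)
cell (5,2): code 1100 → (5.911,3.000)–(5.120,2.000)
cell (5,3): code 1000 → (6.000,3.061)–(5.911,3.000)
cell (6,0): code 0110 → (6.000,0.993)–(7.000,0.907)
cell (6,2): code 1011 → (7.000,2.181)–(6.119,3.000)
cell (6,3): code 0001 → (6.119,3.000)–(6.000,3.061)
cell (7,0): code 0010 → (7.000,0.907)–(7.098,1.000)
cell (7,1): code 0011 → (7.098,1.000)–(7.217,2.000)
cell (7,2): code 0001 → (7.217,2.000)–(7.000,2.181)
total: 10 segments, chained into 1 closed loop(s), length Σ = 6.485508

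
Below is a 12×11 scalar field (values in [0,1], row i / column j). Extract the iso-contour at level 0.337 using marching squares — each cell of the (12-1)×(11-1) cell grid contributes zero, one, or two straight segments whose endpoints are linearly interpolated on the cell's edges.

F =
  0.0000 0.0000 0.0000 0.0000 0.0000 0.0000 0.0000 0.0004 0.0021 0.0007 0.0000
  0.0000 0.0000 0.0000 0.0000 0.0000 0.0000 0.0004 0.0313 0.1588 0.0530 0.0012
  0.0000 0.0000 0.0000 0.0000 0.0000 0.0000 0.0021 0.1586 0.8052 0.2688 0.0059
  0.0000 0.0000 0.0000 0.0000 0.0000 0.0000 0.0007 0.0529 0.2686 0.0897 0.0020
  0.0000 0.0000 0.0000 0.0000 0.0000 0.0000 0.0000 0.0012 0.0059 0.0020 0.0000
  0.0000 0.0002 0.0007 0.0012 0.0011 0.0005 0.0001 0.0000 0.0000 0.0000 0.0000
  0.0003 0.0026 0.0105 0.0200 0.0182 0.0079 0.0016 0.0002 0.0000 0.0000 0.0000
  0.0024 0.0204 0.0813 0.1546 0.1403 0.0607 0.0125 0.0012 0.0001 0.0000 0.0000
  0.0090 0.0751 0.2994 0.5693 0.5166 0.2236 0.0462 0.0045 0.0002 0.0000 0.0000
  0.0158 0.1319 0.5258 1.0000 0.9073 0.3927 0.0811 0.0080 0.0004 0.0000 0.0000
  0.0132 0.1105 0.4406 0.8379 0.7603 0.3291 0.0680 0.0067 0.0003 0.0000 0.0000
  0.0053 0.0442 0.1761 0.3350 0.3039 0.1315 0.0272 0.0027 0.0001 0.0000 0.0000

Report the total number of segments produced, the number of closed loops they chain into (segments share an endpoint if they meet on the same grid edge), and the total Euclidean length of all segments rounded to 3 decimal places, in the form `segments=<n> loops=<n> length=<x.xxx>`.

cell (1,7): code 0100 → (1.276,8.000)–(2.000,7.276)
cell (1,8): code 1000 → (2.000,8.873)–(1.276,8.000)
cell (2,7): code 0010 → (2.000,7.276)–(2.873,8.000)
cell (2,8): code 0001 → (2.873,8.000)–(2.000,8.873)
cell (7,2): code 0100 → (7.440,3.000)–(8.000,2.139)
cell (7,3): code 1100 → (7.523,4.000)–(7.440,3.000)
cell (7,4): code 1000 → (8.000,4.613)–(7.523,4.000)
cell (8,1): code 0100 → (8.166,2.000)–(9.000,1.521)
cell (8,2): code 1110 → (8.000,2.139)–(8.166,2.000)
cell (8,4): code 1101 → (8.671,5.000)–(8.000,4.613)
cell (8,5): code 1000 → (9.000,5.179)–(8.671,5.000)
cell (9,1): code 0110 → (9.000,1.521)–(10.000,1.686)
cell (9,4): code 1011 → (10.000,4.982)–(9.876,5.000)
cell (9,5): code 0001 → (9.876,5.000)–(9.000,5.179)
cell (10,1): code 0010 → (10.000,1.686)–(10.392,2.000)
cell (10,2): code 0011 → (10.392,2.000)–(10.996,3.000)
cell (10,3): code 0011 → (10.996,3.000)–(10.927,4.000)
cell (10,4): code 0001 → (10.927,4.000)–(10.000,4.982)
total: 18 segments, chained into 2 closed loop(s), length Σ = 15.717557

segments=18 loops=2 length=15.718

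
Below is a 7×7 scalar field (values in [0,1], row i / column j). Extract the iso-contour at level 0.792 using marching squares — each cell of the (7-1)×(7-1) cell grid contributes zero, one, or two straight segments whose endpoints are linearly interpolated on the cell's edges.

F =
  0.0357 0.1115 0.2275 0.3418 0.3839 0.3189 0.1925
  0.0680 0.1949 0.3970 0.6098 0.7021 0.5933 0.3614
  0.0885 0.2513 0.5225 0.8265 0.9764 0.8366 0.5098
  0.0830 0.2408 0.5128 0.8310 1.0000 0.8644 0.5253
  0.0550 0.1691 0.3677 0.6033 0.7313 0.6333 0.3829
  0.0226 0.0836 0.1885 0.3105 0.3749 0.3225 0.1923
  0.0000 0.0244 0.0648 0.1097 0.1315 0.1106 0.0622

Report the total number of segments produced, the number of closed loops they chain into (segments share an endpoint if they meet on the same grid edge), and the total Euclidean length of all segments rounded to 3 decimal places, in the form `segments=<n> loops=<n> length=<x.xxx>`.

cell (1,2): code 0100 → (1.841,3.000)–(2.000,2.887)
cell (1,3): code 1100 → (1.328,4.000)–(1.841,3.000)
cell (1,4): code 1100 → (1.817,5.000)–(1.328,4.000)
cell (1,5): code 1000 → (2.000,5.136)–(1.817,5.000)
cell (2,2): code 0110 → (2.000,2.887)–(3.000,2.877)
cell (2,5): code 1001 → (3.000,5.214)–(2.000,5.136)
cell (3,2): code 0010 → (3.000,2.877)–(3.171,3.000)
cell (3,3): code 0011 → (3.171,3.000)–(3.774,4.000)
cell (3,4): code 0011 → (3.774,4.000)–(3.313,5.000)
cell (3,5): code 0001 → (3.313,5.000)–(3.000,5.214)
total: 10 segments, chained into 1 closed loop(s), length Σ = 7.522564

segments=10 loops=1 length=7.523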